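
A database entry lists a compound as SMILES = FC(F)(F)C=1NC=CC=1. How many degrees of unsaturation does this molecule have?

Degree of unsaturation = (number of rings) + (number of π bonds).
Ring closures in the SMILES: 1.
π bonds: 2 double bonds (each 1 DoU) → 2 DoU from unsaturation.
Total DoU = 1 + 2 = 3.

3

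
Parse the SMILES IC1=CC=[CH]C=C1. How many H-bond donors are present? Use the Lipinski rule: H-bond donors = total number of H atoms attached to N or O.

Donors: find every N or O and count the H atoms it carries.
  (no N or O atoms present)
Lipinski HBD = 0.

0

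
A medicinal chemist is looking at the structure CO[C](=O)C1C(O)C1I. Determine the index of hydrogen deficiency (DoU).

2

Degree of unsaturation = (number of rings) + (number of π bonds).
Ring closures in the SMILES: 1.
π bonds: 1 double bond (each 1 DoU) → 1 DoU from unsaturation.
Total DoU = 1 + 1 = 2.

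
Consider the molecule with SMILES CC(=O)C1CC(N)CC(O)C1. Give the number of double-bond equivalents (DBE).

2

Degree of unsaturation = (number of rings) + (number of π bonds).
Ring closures in the SMILES: 1.
π bonds: 1 double bond (each 1 DoU) → 1 DoU from unsaturation.
Total DoU = 1 + 1 = 2.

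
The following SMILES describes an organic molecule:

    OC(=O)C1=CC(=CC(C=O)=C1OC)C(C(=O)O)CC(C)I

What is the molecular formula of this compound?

Walk through each heavy atom and fill implicit hydrogens from standard valence (C 4, N 3, O 2, S 2, halogen 1):
  atom 1: O, bond orders sum to 1 (valence 2) → 1 H
  atom 2: C, bond orders sum to 4 (valence 4) → 0 H
  atom 3: O, bond orders sum to 2 (valence 2) → 0 H
  atom 4: C, bond orders sum to 4 (valence 4) → 0 H
  atom 5: C, bond orders sum to 3 (valence 4) → 1 H
  atom 6: C, bond orders sum to 4 (valence 4) → 0 H
  atom 7: C, bond orders sum to 3 (valence 4) → 1 H
  atom 8: C, bond orders sum to 4 (valence 4) → 0 H
  atom 9: C, bond orders sum to 3 (valence 4) → 1 H
  atom 10: O, bond orders sum to 2 (valence 2) → 0 H
  atom 11: C, bond orders sum to 4 (valence 4) → 0 H
  atom 12: O, bond orders sum to 2 (valence 2) → 0 H
  atom 13: C, bond orders sum to 1 (valence 4) → 3 H
  atom 14: C, bond orders sum to 3 (valence 4) → 1 H
  atom 15: C, bond orders sum to 4 (valence 4) → 0 H
  atom 16: O, bond orders sum to 2 (valence 2) → 0 H
  atom 17: O, bond orders sum to 1 (valence 2) → 1 H
  atom 18: C, bond orders sum to 2 (valence 4) → 2 H
  atom 19: C, bond orders sum to 3 (valence 4) → 1 H
  atom 20: C, bond orders sum to 1 (valence 4) → 3 H
  atom 21: I (halogen, monovalent) → 0 H
Totals → C:14, H:15, I:1, O:6.

C14H15IO6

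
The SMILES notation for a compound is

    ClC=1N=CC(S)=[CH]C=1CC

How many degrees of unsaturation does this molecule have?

4

Molecular formula: C7H8ClNS.
DoU = (2C + 2 + N − H − X) / 2, where X is the halogen count and O/S are ignored.
    = (2·7 + 2 + 1 − 8 − 1) / 2 = 8 / 2 = 4.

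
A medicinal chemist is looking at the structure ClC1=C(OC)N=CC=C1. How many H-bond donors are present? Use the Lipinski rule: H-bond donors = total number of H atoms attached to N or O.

0

Donors: find every N or O and count the H atoms it carries.
  atom 4 (O): bond orders sum to 2 → 0 H
  atom 6 (N): bond orders sum to 3 → 0 H
Lipinski HBD = 0.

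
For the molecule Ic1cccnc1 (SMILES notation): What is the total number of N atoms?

Scan the SMILES for N atoms (remember two-letter symbols like Cl and Br are single atoms).
Nitrogen count: 1.

1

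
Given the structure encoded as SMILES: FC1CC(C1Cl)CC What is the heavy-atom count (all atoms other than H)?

8

Every atom symbol written in the SMILES (organic subset) is one heavy atom; implicit H are not written.
Heavy atoms by element → C:6, Cl:1, F:1.
Total: 8.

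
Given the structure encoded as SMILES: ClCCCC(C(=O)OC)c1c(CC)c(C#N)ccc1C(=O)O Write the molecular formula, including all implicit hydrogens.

Walk through each heavy atom and fill implicit hydrogens from standard valence (C 4, N 3, O 2, S 2, halogen 1); for lowercase aromatic atoms, an aromatic c carries 1 H when it has two neighbours and 0 H with three, and aromatic n carries 0 H:
  atom 1: Cl (halogen, monovalent) → 0 H
  atom 2: C, bond orders sum to 2 (valence 4) → 2 H
  atom 3: C, bond orders sum to 2 (valence 4) → 2 H
  atom 4: C, bond orders sum to 2 (valence 4) → 2 H
  atom 5: C, bond orders sum to 3 (valence 4) → 1 H
  atom 6: C, bond orders sum to 4 (valence 4) → 0 H
  atom 7: O, bond orders sum to 2 (valence 2) → 0 H
  atom 8: O, bond orders sum to 2 (valence 2) → 0 H
  atom 9: C, bond orders sum to 1 (valence 4) → 3 H
  atom 10: aromatic c, 3 neighbours → 0 H
  atom 11: aromatic c, 3 neighbours → 0 H
  atom 12: C, bond orders sum to 2 (valence 4) → 2 H
  atom 13: C, bond orders sum to 1 (valence 4) → 3 H
  atom 14: aromatic c, 3 neighbours → 0 H
  atom 15: C, bond orders sum to 4 (valence 4) → 0 H
  atom 16: N, bond orders sum to 3 (valence 3) → 0 H
  atom 17: aromatic c, 2 neighbours → 1 H
  atom 18: aromatic c, 2 neighbours → 1 H
  atom 19: aromatic c, 3 neighbours → 0 H
  atom 20: C, bond orders sum to 4 (valence 4) → 0 H
  atom 21: O, bond orders sum to 2 (valence 2) → 0 H
  atom 22: O, bond orders sum to 1 (valence 2) → 1 H
Totals → C:16, H:18, Cl:1, N:1, O:4.

C16H18ClNO4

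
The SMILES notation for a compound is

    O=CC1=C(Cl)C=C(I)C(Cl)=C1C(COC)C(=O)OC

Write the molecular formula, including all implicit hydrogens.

C12H11Cl2IO4

Walk through each heavy atom and fill implicit hydrogens from standard valence (C 4, N 3, O 2, S 2, halogen 1):
  atom 1: O, bond orders sum to 2 (valence 2) → 0 H
  atom 2: C, bond orders sum to 3 (valence 4) → 1 H
  atom 3: C, bond orders sum to 4 (valence 4) → 0 H
  atom 4: C, bond orders sum to 4 (valence 4) → 0 H
  atom 5: Cl (halogen, monovalent) → 0 H
  atom 6: C, bond orders sum to 3 (valence 4) → 1 H
  atom 7: C, bond orders sum to 4 (valence 4) → 0 H
  atom 8: I (halogen, monovalent) → 0 H
  atom 9: C, bond orders sum to 4 (valence 4) → 0 H
  atom 10: Cl (halogen, monovalent) → 0 H
  atom 11: C, bond orders sum to 4 (valence 4) → 0 H
  atom 12: C, bond orders sum to 3 (valence 4) → 1 H
  atom 13: C, bond orders sum to 2 (valence 4) → 2 H
  atom 14: O, bond orders sum to 2 (valence 2) → 0 H
  atom 15: C, bond orders sum to 1 (valence 4) → 3 H
  atom 16: C, bond orders sum to 4 (valence 4) → 0 H
  atom 17: O, bond orders sum to 2 (valence 2) → 0 H
  atom 18: O, bond orders sum to 2 (valence 2) → 0 H
  atom 19: C, bond orders sum to 1 (valence 4) → 3 H
Totals → C:12, H:11, Cl:2, I:1, O:4.
In Hill order: C12H11Cl2IO4.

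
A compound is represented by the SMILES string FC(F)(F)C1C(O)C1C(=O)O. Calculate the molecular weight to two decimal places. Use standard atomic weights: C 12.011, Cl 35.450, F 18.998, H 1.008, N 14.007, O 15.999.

170.09 g/mol

First, the molecular formula is C5H5F3O3 (counting implicit H from valence).
  C: 5 × 12.011 = 60.055
  F: 3 × 18.998 = 56.994
  H: 5 × 1.008 = 5.040
  O: 3 × 15.999 = 47.997
Sum: 5×12.011 + 3×18.998 + 5×1.008 + 3×15.999 = 170.086 → 170.09 g/mol.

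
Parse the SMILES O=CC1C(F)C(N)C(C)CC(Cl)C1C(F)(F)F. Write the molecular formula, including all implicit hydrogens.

C10H14ClF4NO

Walk through each heavy atom and fill implicit hydrogens from standard valence (C 4, N 3, O 2, S 2, halogen 1):
  atom 1: O, bond orders sum to 2 (valence 2) → 0 H
  atom 2: C, bond orders sum to 3 (valence 4) → 1 H
  atom 3: C, bond orders sum to 3 (valence 4) → 1 H
  atom 4: C, bond orders sum to 3 (valence 4) → 1 H
  atom 5: F (halogen, monovalent) → 0 H
  atom 6: C, bond orders sum to 3 (valence 4) → 1 H
  atom 7: N, bond orders sum to 1 (valence 3) → 2 H
  atom 8: C, bond orders sum to 3 (valence 4) → 1 H
  atom 9: C, bond orders sum to 1 (valence 4) → 3 H
  atom 10: C, bond orders sum to 2 (valence 4) → 2 H
  atom 11: C, bond orders sum to 3 (valence 4) → 1 H
  atom 12: Cl (halogen, monovalent) → 0 H
  atom 13: C, bond orders sum to 3 (valence 4) → 1 H
  atom 14: C, bond orders sum to 4 (valence 4) → 0 H
  atom 15: F (halogen, monovalent) → 0 H
  atom 16: F (halogen, monovalent) → 0 H
  atom 17: F (halogen, monovalent) → 0 H
Totals → C:10, H:14, Cl:1, F:4, N:1, O:1.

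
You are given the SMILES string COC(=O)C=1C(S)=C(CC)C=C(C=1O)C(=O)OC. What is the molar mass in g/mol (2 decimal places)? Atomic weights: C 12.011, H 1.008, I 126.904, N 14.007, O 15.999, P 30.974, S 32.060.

270.30 g/mol

First, the molecular formula is C12H14O5S (counting implicit H from valence).
  C: 12 × 12.011 = 144.132
  H: 14 × 1.008 = 14.112
  O: 5 × 15.999 = 79.995
  S: 1 × 32.060 = 32.060
Sum: 12×12.011 + 14×1.008 + 5×15.999 + 1×32.060 = 270.299 → 270.30 g/mol.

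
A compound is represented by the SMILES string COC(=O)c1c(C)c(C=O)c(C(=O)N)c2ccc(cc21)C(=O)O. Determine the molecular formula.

C16H13NO6

Walk through each heavy atom and fill implicit hydrogens from standard valence (C 4, N 3, O 2, S 2, halogen 1); for lowercase aromatic atoms, an aromatic c carries 1 H when it has two neighbours and 0 H with three, and aromatic n carries 0 H:
  atom 1: C, bond orders sum to 1 (valence 4) → 3 H
  atom 2: O, bond orders sum to 2 (valence 2) → 0 H
  atom 3: C, bond orders sum to 4 (valence 4) → 0 H
  atom 4: O, bond orders sum to 2 (valence 2) → 0 H
  atom 5: aromatic c, 3 neighbours → 0 H
  atom 6: aromatic c, 3 neighbours → 0 H
  atom 7: C, bond orders sum to 1 (valence 4) → 3 H
  atom 8: aromatic c, 3 neighbours → 0 H
  atom 9: C, bond orders sum to 3 (valence 4) → 1 H
  atom 10: O, bond orders sum to 2 (valence 2) → 0 H
  atom 11: aromatic c, 3 neighbours → 0 H
  atom 12: C, bond orders sum to 4 (valence 4) → 0 H
  atom 13: O, bond orders sum to 2 (valence 2) → 0 H
  atom 14: N, bond orders sum to 1 (valence 3) → 2 H
  atom 15: aromatic c, 3 neighbours → 0 H
  atom 16: aromatic c, 2 neighbours → 1 H
  atom 17: aromatic c, 2 neighbours → 1 H
  atom 18: aromatic c, 3 neighbours → 0 H
  atom 19: aromatic c, 2 neighbours → 1 H
  atom 20: aromatic c, 3 neighbours → 0 H
  atom 21: C, bond orders sum to 4 (valence 4) → 0 H
  atom 22: O, bond orders sum to 2 (valence 2) → 0 H
  atom 23: O, bond orders sum to 1 (valence 2) → 1 H
Totals → C:16, H:13, N:1, O:6.
In Hill order: C16H13NO6.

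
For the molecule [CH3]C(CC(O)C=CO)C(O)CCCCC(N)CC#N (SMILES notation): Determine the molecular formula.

Walk through each heavy atom and fill implicit hydrogens from standard valence (C 4, N 3, O 2, S 2, halogen 1):
  atom 1: C with explicit H count 3
  atom 2: C, bond orders sum to 3 (valence 4) → 1 H
  atom 3: C, bond orders sum to 2 (valence 4) → 2 H
  atom 4: C, bond orders sum to 3 (valence 4) → 1 H
  atom 5: O, bond orders sum to 1 (valence 2) → 1 H
  atom 6: C, bond orders sum to 3 (valence 4) → 1 H
  atom 7: C, bond orders sum to 3 (valence 4) → 1 H
  atom 8: O, bond orders sum to 1 (valence 2) → 1 H
  atom 9: C, bond orders sum to 3 (valence 4) → 1 H
  atom 10: O, bond orders sum to 1 (valence 2) → 1 H
  atom 11: C, bond orders sum to 2 (valence 4) → 2 H
  atom 12: C, bond orders sum to 2 (valence 4) → 2 H
  atom 13: C, bond orders sum to 2 (valence 4) → 2 H
  atom 14: C, bond orders sum to 2 (valence 4) → 2 H
  atom 15: C, bond orders sum to 3 (valence 4) → 1 H
  atom 16: N, bond orders sum to 1 (valence 3) → 2 H
  atom 17: C, bond orders sum to 2 (valence 4) → 2 H
  atom 18: C, bond orders sum to 4 (valence 4) → 0 H
  atom 19: N, bond orders sum to 3 (valence 3) → 0 H
Totals → C:14, H:26, N:2, O:3.

C14H26N2O3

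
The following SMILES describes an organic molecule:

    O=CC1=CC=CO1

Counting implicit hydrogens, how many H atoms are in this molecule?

Walk through each heavy atom and fill implicit hydrogens from standard valence (C 4, N 3, O 2, S 2, halogen 1):
  atom 1: O, bond orders sum to 2 (valence 2) → 0 H
  atom 2: C, bond orders sum to 3 (valence 4) → 1 H
  atom 3: C, bond orders sum to 4 (valence 4) → 0 H
  atom 4: C, bond orders sum to 3 (valence 4) → 1 H
  atom 5: C, bond orders sum to 3 (valence 4) → 1 H
  atom 6: C, bond orders sum to 3 (valence 4) → 1 H
  atom 7: O, bond orders sum to 2 (valence 2) → 0 H
Total hydrogens: 4.

4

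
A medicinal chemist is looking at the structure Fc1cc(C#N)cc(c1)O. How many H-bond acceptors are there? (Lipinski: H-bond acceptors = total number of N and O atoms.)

N atoms: 1; O atoms: 1.
Lipinski HBA = 1 + 1 = 2.

2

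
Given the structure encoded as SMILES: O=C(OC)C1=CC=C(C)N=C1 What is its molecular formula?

C8H9NO2

Walk through each heavy atom and fill implicit hydrogens from standard valence (C 4, N 3, O 2, S 2, halogen 1):
  atom 1: O, bond orders sum to 2 (valence 2) → 0 H
  atom 2: C, bond orders sum to 4 (valence 4) → 0 H
  atom 3: O, bond orders sum to 2 (valence 2) → 0 H
  atom 4: C, bond orders sum to 1 (valence 4) → 3 H
  atom 5: C, bond orders sum to 4 (valence 4) → 0 H
  atom 6: C, bond orders sum to 3 (valence 4) → 1 H
  atom 7: C, bond orders sum to 3 (valence 4) → 1 H
  atom 8: C, bond orders sum to 4 (valence 4) → 0 H
  atom 9: C, bond orders sum to 1 (valence 4) → 3 H
  atom 10: N, bond orders sum to 3 (valence 3) → 0 H
  atom 11: C, bond orders sum to 3 (valence 4) → 1 H
Totals → C:8, H:9, N:1, O:2.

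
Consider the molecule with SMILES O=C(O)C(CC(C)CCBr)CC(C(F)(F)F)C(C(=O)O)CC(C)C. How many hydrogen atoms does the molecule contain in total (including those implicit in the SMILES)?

26

Walk through each heavy atom and fill implicit hydrogens from standard valence (C 4, N 3, O 2, S 2, halogen 1):
  atom 1: O, bond orders sum to 2 (valence 2) → 0 H
  atom 2: C, bond orders sum to 4 (valence 4) → 0 H
  atom 3: O, bond orders sum to 1 (valence 2) → 1 H
  atom 4: C, bond orders sum to 3 (valence 4) → 1 H
  atom 5: C, bond orders sum to 2 (valence 4) → 2 H
  atom 6: C, bond orders sum to 3 (valence 4) → 1 H
  atom 7: C, bond orders sum to 1 (valence 4) → 3 H
  atom 8: C, bond orders sum to 2 (valence 4) → 2 H
  atom 9: C, bond orders sum to 2 (valence 4) → 2 H
  atom 10: Br (halogen, monovalent) → 0 H
  atom 11: C, bond orders sum to 2 (valence 4) → 2 H
  atom 12: C, bond orders sum to 3 (valence 4) → 1 H
  atom 13: C, bond orders sum to 4 (valence 4) → 0 H
  atom 14: F (halogen, monovalent) → 0 H
  atom 15: F (halogen, monovalent) → 0 H
  atom 16: F (halogen, monovalent) → 0 H
  atom 17: C, bond orders sum to 3 (valence 4) → 1 H
  atom 18: C, bond orders sum to 4 (valence 4) → 0 H
  atom 19: O, bond orders sum to 2 (valence 2) → 0 H
  atom 20: O, bond orders sum to 1 (valence 2) → 1 H
  atom 21: C, bond orders sum to 2 (valence 4) → 2 H
  atom 22: C, bond orders sum to 3 (valence 4) → 1 H
  atom 23: C, bond orders sum to 1 (valence 4) → 3 H
  atom 24: C, bond orders sum to 1 (valence 4) → 3 H
Total hydrogens: 26.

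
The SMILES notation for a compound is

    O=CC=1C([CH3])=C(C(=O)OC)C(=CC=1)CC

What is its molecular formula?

C12H14O3

Walk through each heavy atom and fill implicit hydrogens from standard valence (C 4, N 3, O 2, S 2, halogen 1):
  atom 1: O, bond orders sum to 2 (valence 2) → 0 H
  atom 2: C, bond orders sum to 3 (valence 4) → 1 H
  atom 3: C, bond orders sum to 4 (valence 4) → 0 H
  atom 4: C, bond orders sum to 4 (valence 4) → 0 H
  atom 5: C with explicit H count 3
  atom 6: C, bond orders sum to 4 (valence 4) → 0 H
  atom 7: C, bond orders sum to 4 (valence 4) → 0 H
  atom 8: O, bond orders sum to 2 (valence 2) → 0 H
  atom 9: O, bond orders sum to 2 (valence 2) → 0 H
  atom 10: C, bond orders sum to 1 (valence 4) → 3 H
  atom 11: C, bond orders sum to 4 (valence 4) → 0 H
  atom 12: C, bond orders sum to 3 (valence 4) → 1 H
  atom 13: C, bond orders sum to 3 (valence 4) → 1 H
  atom 14: C, bond orders sum to 2 (valence 4) → 2 H
  atom 15: C, bond orders sum to 1 (valence 4) → 3 H
Totals → C:12, H:14, O:3.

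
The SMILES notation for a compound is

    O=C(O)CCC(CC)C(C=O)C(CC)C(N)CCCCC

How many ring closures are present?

0

In SMILES, each pair of matching ring-closure digits denotes one ring-closing bond; the number of such bonds equals the number of independent rings.
Ring-closure bonds here: 0.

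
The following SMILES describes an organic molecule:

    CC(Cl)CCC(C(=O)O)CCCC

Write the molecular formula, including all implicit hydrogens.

Walk through each heavy atom and fill implicit hydrogens from standard valence (C 4, N 3, O 2, S 2, halogen 1):
  atom 1: C, bond orders sum to 1 (valence 4) → 3 H
  atom 2: C, bond orders sum to 3 (valence 4) → 1 H
  atom 3: Cl (halogen, monovalent) → 0 H
  atom 4: C, bond orders sum to 2 (valence 4) → 2 H
  atom 5: C, bond orders sum to 2 (valence 4) → 2 H
  atom 6: C, bond orders sum to 3 (valence 4) → 1 H
  atom 7: C, bond orders sum to 4 (valence 4) → 0 H
  atom 8: O, bond orders sum to 2 (valence 2) → 0 H
  atom 9: O, bond orders sum to 1 (valence 2) → 1 H
  atom 10: C, bond orders sum to 2 (valence 4) → 2 H
  atom 11: C, bond orders sum to 2 (valence 4) → 2 H
  atom 12: C, bond orders sum to 2 (valence 4) → 2 H
  atom 13: C, bond orders sum to 1 (valence 4) → 3 H
Totals → C:10, H:19, Cl:1, O:2.
In Hill order: C10H19ClO2.

C10H19ClO2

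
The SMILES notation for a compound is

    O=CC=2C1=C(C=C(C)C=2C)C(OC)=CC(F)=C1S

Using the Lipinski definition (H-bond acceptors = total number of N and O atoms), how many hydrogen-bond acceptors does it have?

2

N atoms: 0; O atoms: 2.
Lipinski HBA = 0 + 2 = 2.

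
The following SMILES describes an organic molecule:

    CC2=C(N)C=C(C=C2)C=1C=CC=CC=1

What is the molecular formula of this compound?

Walk through each heavy atom and fill implicit hydrogens from standard valence (C 4, N 3, O 2, S 2, halogen 1):
  atom 1: C, bond orders sum to 1 (valence 4) → 3 H
  atom 2: C, bond orders sum to 4 (valence 4) → 0 H
  atom 3: C, bond orders sum to 4 (valence 4) → 0 H
  atom 4: N, bond orders sum to 1 (valence 3) → 2 H
  atom 5: C, bond orders sum to 3 (valence 4) → 1 H
  atom 6: C, bond orders sum to 4 (valence 4) → 0 H
  atom 7: C, bond orders sum to 3 (valence 4) → 1 H
  atom 8: C, bond orders sum to 3 (valence 4) → 1 H
  atom 9: C, bond orders sum to 4 (valence 4) → 0 H
  atom 10: C, bond orders sum to 3 (valence 4) → 1 H
  atom 11: C, bond orders sum to 3 (valence 4) → 1 H
  atom 12: C, bond orders sum to 3 (valence 4) → 1 H
  atom 13: C, bond orders sum to 3 (valence 4) → 1 H
  atom 14: C, bond orders sum to 3 (valence 4) → 1 H
Totals → C:13, H:13, N:1.

C13H13N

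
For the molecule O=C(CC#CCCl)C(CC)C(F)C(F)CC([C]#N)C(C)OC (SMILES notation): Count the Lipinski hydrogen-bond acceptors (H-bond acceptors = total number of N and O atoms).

N atoms: 1; O atoms: 2.
Lipinski HBA = 1 + 2 = 3.

3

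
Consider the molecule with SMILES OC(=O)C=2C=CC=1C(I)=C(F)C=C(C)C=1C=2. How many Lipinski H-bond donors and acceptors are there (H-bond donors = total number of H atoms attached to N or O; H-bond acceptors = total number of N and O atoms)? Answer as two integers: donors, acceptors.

Donors: find every N or O and count the H atoms it carries.
  atom 1 (O): bond orders sum to 1 → 1 H
  atom 3 (O): bond orders sum to 2 → 0 H
Lipinski HBD = 1.
Acceptors: N atoms = 0, O atoms = 2 → HBA = 2.

1, 2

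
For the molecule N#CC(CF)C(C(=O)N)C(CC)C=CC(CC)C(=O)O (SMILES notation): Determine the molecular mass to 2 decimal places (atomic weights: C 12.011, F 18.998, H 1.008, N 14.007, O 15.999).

First, the molecular formula is C14H21FN2O3 (counting implicit H from valence).
  C: 14 × 12.011 = 168.154
  F: 1 × 18.998 = 18.998
  H: 21 × 1.008 = 21.168
  N: 2 × 14.007 = 28.014
  O: 3 × 15.999 = 47.997
Sum: 14×12.011 + 1×18.998 + 21×1.008 + 2×14.007 + 3×15.999 = 284.331 → 284.33 g/mol.

284.33 g/mol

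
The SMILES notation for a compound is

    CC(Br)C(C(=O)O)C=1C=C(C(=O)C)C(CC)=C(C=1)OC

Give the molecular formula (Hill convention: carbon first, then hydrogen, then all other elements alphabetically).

Walk through each heavy atom and fill implicit hydrogens from standard valence (C 4, N 3, O 2, S 2, halogen 1):
  atom 1: C, bond orders sum to 1 (valence 4) → 3 H
  atom 2: C, bond orders sum to 3 (valence 4) → 1 H
  atom 3: Br (halogen, monovalent) → 0 H
  atom 4: C, bond orders sum to 3 (valence 4) → 1 H
  atom 5: C, bond orders sum to 4 (valence 4) → 0 H
  atom 6: O, bond orders sum to 2 (valence 2) → 0 H
  atom 7: O, bond orders sum to 1 (valence 2) → 1 H
  atom 8: C, bond orders sum to 4 (valence 4) → 0 H
  atom 9: C, bond orders sum to 3 (valence 4) → 1 H
  atom 10: C, bond orders sum to 4 (valence 4) → 0 H
  atom 11: C, bond orders sum to 4 (valence 4) → 0 H
  atom 12: O, bond orders sum to 2 (valence 2) → 0 H
  atom 13: C, bond orders sum to 1 (valence 4) → 3 H
  atom 14: C, bond orders sum to 4 (valence 4) → 0 H
  atom 15: C, bond orders sum to 2 (valence 4) → 2 H
  atom 16: C, bond orders sum to 1 (valence 4) → 3 H
  atom 17: C, bond orders sum to 4 (valence 4) → 0 H
  atom 18: C, bond orders sum to 3 (valence 4) → 1 H
  atom 19: O, bond orders sum to 2 (valence 2) → 0 H
  atom 20: C, bond orders sum to 1 (valence 4) → 3 H
Totals → C:15, H:19, Br:1, O:4.

C15H19BrO4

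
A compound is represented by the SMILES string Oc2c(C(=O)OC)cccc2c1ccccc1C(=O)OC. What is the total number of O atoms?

Scan the SMILES for O atoms (remember two-letter symbols like Cl and Br are single atoms).
Oxygen count: 5.

5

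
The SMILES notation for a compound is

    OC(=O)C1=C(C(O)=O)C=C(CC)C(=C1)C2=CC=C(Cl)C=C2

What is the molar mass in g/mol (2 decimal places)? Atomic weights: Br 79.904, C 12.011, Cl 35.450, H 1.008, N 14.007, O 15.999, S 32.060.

First, the molecular formula is C16H13ClO4 (counting implicit H from valence).
  C: 16 × 12.011 = 192.176
  Cl: 1 × 35.450 = 35.450
  H: 13 × 1.008 = 13.104
  O: 4 × 15.999 = 63.996
Sum: 16×12.011 + 1×35.450 + 13×1.008 + 4×15.999 = 304.726 → 304.73 g/mol.

304.73 g/mol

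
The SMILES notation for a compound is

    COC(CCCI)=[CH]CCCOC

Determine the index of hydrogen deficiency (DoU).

1

Degree of unsaturation = (number of rings) + (number of π bonds).
Ring closures in the SMILES: 0.
π bonds: 1 double bond (each 1 DoU) → 1 DoU from unsaturation.
Total DoU = 0 + 1 = 1.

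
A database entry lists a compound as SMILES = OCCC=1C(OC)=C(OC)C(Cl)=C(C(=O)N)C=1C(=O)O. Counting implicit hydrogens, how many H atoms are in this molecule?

14

Walk through each heavy atom and fill implicit hydrogens from standard valence (C 4, N 3, O 2, S 2, halogen 1):
  atom 1: O, bond orders sum to 1 (valence 2) → 1 H
  atom 2: C, bond orders sum to 2 (valence 4) → 2 H
  atom 3: C, bond orders sum to 2 (valence 4) → 2 H
  atom 4: C, bond orders sum to 4 (valence 4) → 0 H
  atom 5: C, bond orders sum to 4 (valence 4) → 0 H
  atom 6: O, bond orders sum to 2 (valence 2) → 0 H
  atom 7: C, bond orders sum to 1 (valence 4) → 3 H
  atom 8: C, bond orders sum to 4 (valence 4) → 0 H
  atom 9: O, bond orders sum to 2 (valence 2) → 0 H
  atom 10: C, bond orders sum to 1 (valence 4) → 3 H
  atom 11: C, bond orders sum to 4 (valence 4) → 0 H
  atom 12: Cl (halogen, monovalent) → 0 H
  atom 13: C, bond orders sum to 4 (valence 4) → 0 H
  atom 14: C, bond orders sum to 4 (valence 4) → 0 H
  atom 15: O, bond orders sum to 2 (valence 2) → 0 H
  atom 16: N, bond orders sum to 1 (valence 3) → 2 H
  atom 17: C, bond orders sum to 4 (valence 4) → 0 H
  atom 18: C, bond orders sum to 4 (valence 4) → 0 H
  atom 19: O, bond orders sum to 2 (valence 2) → 0 H
  atom 20: O, bond orders sum to 1 (valence 2) → 1 H
Total hydrogens: 14.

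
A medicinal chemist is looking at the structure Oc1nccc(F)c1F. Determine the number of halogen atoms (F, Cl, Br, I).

2

Halogen atoms appear at heavy-atom positions 7, 9 (2×F).
Other groups present: 1 hydroxyl.
Halogen count: 2.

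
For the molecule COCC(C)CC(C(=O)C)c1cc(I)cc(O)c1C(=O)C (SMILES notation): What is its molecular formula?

Walk through each heavy atom and fill implicit hydrogens from standard valence (C 4, N 3, O 2, S 2, halogen 1); for lowercase aromatic atoms, an aromatic c carries 1 H when it has two neighbours and 0 H with three, and aromatic n carries 0 H:
  atom 1: C, bond orders sum to 1 (valence 4) → 3 H
  atom 2: O, bond orders sum to 2 (valence 2) → 0 H
  atom 3: C, bond orders sum to 2 (valence 4) → 2 H
  atom 4: C, bond orders sum to 3 (valence 4) → 1 H
  atom 5: C, bond orders sum to 1 (valence 4) → 3 H
  atom 6: C, bond orders sum to 2 (valence 4) → 2 H
  atom 7: C, bond orders sum to 3 (valence 4) → 1 H
  atom 8: C, bond orders sum to 4 (valence 4) → 0 H
  atom 9: O, bond orders sum to 2 (valence 2) → 0 H
  atom 10: C, bond orders sum to 1 (valence 4) → 3 H
  atom 11: aromatic c, 3 neighbours → 0 H
  atom 12: aromatic c, 2 neighbours → 1 H
  atom 13: aromatic c, 3 neighbours → 0 H
  atom 14: I (halogen, monovalent) → 0 H
  atom 15: aromatic c, 2 neighbours → 1 H
  atom 16: aromatic c, 3 neighbours → 0 H
  atom 17: O, bond orders sum to 1 (valence 2) → 1 H
  atom 18: aromatic c, 3 neighbours → 0 H
  atom 19: C, bond orders sum to 4 (valence 4) → 0 H
  atom 20: O, bond orders sum to 2 (valence 2) → 0 H
  atom 21: C, bond orders sum to 1 (valence 4) → 3 H
Totals → C:16, H:21, I:1, O:4.

C16H21IO4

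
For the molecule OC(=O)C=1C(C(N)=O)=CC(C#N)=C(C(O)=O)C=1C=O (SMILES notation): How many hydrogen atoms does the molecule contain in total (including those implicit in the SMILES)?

Walk through each heavy atom and fill implicit hydrogens from standard valence (C 4, N 3, O 2, S 2, halogen 1):
  atom 1: O, bond orders sum to 1 (valence 2) → 1 H
  atom 2: C, bond orders sum to 4 (valence 4) → 0 H
  atom 3: O, bond orders sum to 2 (valence 2) → 0 H
  atom 4: C, bond orders sum to 4 (valence 4) → 0 H
  atom 5: C, bond orders sum to 4 (valence 4) → 0 H
  atom 6: C, bond orders sum to 4 (valence 4) → 0 H
  atom 7: N, bond orders sum to 1 (valence 3) → 2 H
  atom 8: O, bond orders sum to 2 (valence 2) → 0 H
  atom 9: C, bond orders sum to 3 (valence 4) → 1 H
  atom 10: C, bond orders sum to 4 (valence 4) → 0 H
  atom 11: C, bond orders sum to 4 (valence 4) → 0 H
  atom 12: N, bond orders sum to 3 (valence 3) → 0 H
  atom 13: C, bond orders sum to 4 (valence 4) → 0 H
  atom 14: C, bond orders sum to 4 (valence 4) → 0 H
  atom 15: O, bond orders sum to 1 (valence 2) → 1 H
  atom 16: O, bond orders sum to 2 (valence 2) → 0 H
  atom 17: C, bond orders sum to 4 (valence 4) → 0 H
  atom 18: C, bond orders sum to 3 (valence 4) → 1 H
  atom 19: O, bond orders sum to 2 (valence 2) → 0 H
Total hydrogens: 6.

6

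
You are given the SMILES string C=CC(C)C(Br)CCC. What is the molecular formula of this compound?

C8H15Br

Walk through each heavy atom and fill implicit hydrogens from standard valence (C 4, N 3, O 2, S 2, halogen 1):
  atom 1: C, bond orders sum to 2 (valence 4) → 2 H
  atom 2: C, bond orders sum to 3 (valence 4) → 1 H
  atom 3: C, bond orders sum to 3 (valence 4) → 1 H
  atom 4: C, bond orders sum to 1 (valence 4) → 3 H
  atom 5: C, bond orders sum to 3 (valence 4) → 1 H
  atom 6: Br (halogen, monovalent) → 0 H
  atom 7: C, bond orders sum to 2 (valence 4) → 2 H
  atom 8: C, bond orders sum to 2 (valence 4) → 2 H
  atom 9: C, bond orders sum to 1 (valence 4) → 3 H
Totals → C:8, H:15, Br:1.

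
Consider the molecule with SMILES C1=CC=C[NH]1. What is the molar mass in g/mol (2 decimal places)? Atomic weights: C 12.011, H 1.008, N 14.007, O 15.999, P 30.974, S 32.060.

67.09 g/mol

First, the molecular formula is C4H5N (counting implicit H from valence).
  C: 4 × 12.011 = 48.044
  H: 5 × 1.008 = 5.040
  N: 1 × 14.007 = 14.007
Sum: 4×12.011 + 5×1.008 + 1×14.007 = 67.091 → 67.09 g/mol.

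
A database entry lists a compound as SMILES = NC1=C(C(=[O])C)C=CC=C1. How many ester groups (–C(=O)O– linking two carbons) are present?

0

Scan the SMILES for the ester motif — none present.
Groups that are present: 1 ketone, 1 primary amine.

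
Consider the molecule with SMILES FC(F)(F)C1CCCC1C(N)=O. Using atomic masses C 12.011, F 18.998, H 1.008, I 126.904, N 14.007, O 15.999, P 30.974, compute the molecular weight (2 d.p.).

First, the molecular formula is C7H10F3NO (counting implicit H from valence).
  C: 7 × 12.011 = 84.077
  F: 3 × 18.998 = 56.994
  H: 10 × 1.008 = 10.080
  N: 1 × 14.007 = 14.007
  O: 1 × 15.999 = 15.999
Sum: 7×12.011 + 3×18.998 + 10×1.008 + 1×14.007 + 1×15.999 = 181.157 → 181.16 g/mol.

181.16 g/mol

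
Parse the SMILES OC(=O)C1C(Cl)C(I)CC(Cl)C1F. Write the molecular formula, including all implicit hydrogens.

Walk through each heavy atom and fill implicit hydrogens from standard valence (C 4, N 3, O 2, S 2, halogen 1):
  atom 1: O, bond orders sum to 1 (valence 2) → 1 H
  atom 2: C, bond orders sum to 4 (valence 4) → 0 H
  atom 3: O, bond orders sum to 2 (valence 2) → 0 H
  atom 4: C, bond orders sum to 3 (valence 4) → 1 H
  atom 5: C, bond orders sum to 3 (valence 4) → 1 H
  atom 6: Cl (halogen, monovalent) → 0 H
  atom 7: C, bond orders sum to 3 (valence 4) → 1 H
  atom 8: I (halogen, monovalent) → 0 H
  atom 9: C, bond orders sum to 2 (valence 4) → 2 H
  atom 10: C, bond orders sum to 3 (valence 4) → 1 H
  atom 11: Cl (halogen, monovalent) → 0 H
  atom 12: C, bond orders sum to 3 (valence 4) → 1 H
  atom 13: F (halogen, monovalent) → 0 H
Totals → C:7, H:8, Cl:2, F:1, I:1, O:2.

C7H8Cl2FIO2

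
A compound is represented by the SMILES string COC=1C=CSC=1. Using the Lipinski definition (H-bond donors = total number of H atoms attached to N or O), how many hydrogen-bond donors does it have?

Donors: find every N or O and count the H atoms it carries.
  atom 2 (O): bond orders sum to 2 → 0 H
Lipinski HBD = 0.

0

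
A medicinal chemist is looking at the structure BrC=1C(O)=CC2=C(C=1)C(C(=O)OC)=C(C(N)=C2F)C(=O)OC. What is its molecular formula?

Walk through each heavy atom and fill implicit hydrogens from standard valence (C 4, N 3, O 2, S 2, halogen 1):
  atom 1: Br (halogen, monovalent) → 0 H
  atom 2: C, bond orders sum to 4 (valence 4) → 0 H
  atom 3: C, bond orders sum to 4 (valence 4) → 0 H
  atom 4: O, bond orders sum to 1 (valence 2) → 1 H
  atom 5: C, bond orders sum to 3 (valence 4) → 1 H
  atom 6: C, bond orders sum to 4 (valence 4) → 0 H
  atom 7: C, bond orders sum to 4 (valence 4) → 0 H
  atom 8: C, bond orders sum to 3 (valence 4) → 1 H
  atom 9: C, bond orders sum to 4 (valence 4) → 0 H
  atom 10: C, bond orders sum to 4 (valence 4) → 0 H
  atom 11: O, bond orders sum to 2 (valence 2) → 0 H
  atom 12: O, bond orders sum to 2 (valence 2) → 0 H
  atom 13: C, bond orders sum to 1 (valence 4) → 3 H
  atom 14: C, bond orders sum to 4 (valence 4) → 0 H
  atom 15: C, bond orders sum to 4 (valence 4) → 0 H
  atom 16: N, bond orders sum to 1 (valence 3) → 2 H
  atom 17: C, bond orders sum to 4 (valence 4) → 0 H
  atom 18: F (halogen, monovalent) → 0 H
  atom 19: C, bond orders sum to 4 (valence 4) → 0 H
  atom 20: O, bond orders sum to 2 (valence 2) → 0 H
  atom 21: O, bond orders sum to 2 (valence 2) → 0 H
  atom 22: C, bond orders sum to 1 (valence 4) → 3 H
Totals → C:14, H:11, Br:1, F:1, N:1, O:5.

C14H11BrFNO5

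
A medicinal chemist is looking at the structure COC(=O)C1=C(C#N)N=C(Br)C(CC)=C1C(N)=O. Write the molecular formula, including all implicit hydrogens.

C11H10BrN3O3

Walk through each heavy atom and fill implicit hydrogens from standard valence (C 4, N 3, O 2, S 2, halogen 1):
  atom 1: C, bond orders sum to 1 (valence 4) → 3 H
  atom 2: O, bond orders sum to 2 (valence 2) → 0 H
  atom 3: C, bond orders sum to 4 (valence 4) → 0 H
  atom 4: O, bond orders sum to 2 (valence 2) → 0 H
  atom 5: C, bond orders sum to 4 (valence 4) → 0 H
  atom 6: C, bond orders sum to 4 (valence 4) → 0 H
  atom 7: C, bond orders sum to 4 (valence 4) → 0 H
  atom 8: N, bond orders sum to 3 (valence 3) → 0 H
  atom 9: N, bond orders sum to 3 (valence 3) → 0 H
  atom 10: C, bond orders sum to 4 (valence 4) → 0 H
  atom 11: Br (halogen, monovalent) → 0 H
  atom 12: C, bond orders sum to 4 (valence 4) → 0 H
  atom 13: C, bond orders sum to 2 (valence 4) → 2 H
  atom 14: C, bond orders sum to 1 (valence 4) → 3 H
  atom 15: C, bond orders sum to 4 (valence 4) → 0 H
  atom 16: C, bond orders sum to 4 (valence 4) → 0 H
  atom 17: N, bond orders sum to 1 (valence 3) → 2 H
  atom 18: O, bond orders sum to 2 (valence 2) → 0 H
Totals → C:11, H:10, Br:1, N:3, O:3.
In Hill order: C11H10BrN3O3.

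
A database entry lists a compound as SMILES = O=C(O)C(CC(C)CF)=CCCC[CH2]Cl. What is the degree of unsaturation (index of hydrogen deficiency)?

Molecular formula: C11H18ClFO2.
DoU = (2C + 2 + N − H − X) / 2, where X is the halogen count and O/S are ignored.
    = (2·11 + 2 + 0 − 18 − 2) / 2 = 4 / 2 = 2.

2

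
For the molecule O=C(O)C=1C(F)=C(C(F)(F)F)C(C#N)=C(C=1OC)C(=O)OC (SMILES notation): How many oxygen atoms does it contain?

Scan the SMILES for O atoms (remember two-letter symbols like Cl and Br are single atoms).
Oxygen count: 5.

5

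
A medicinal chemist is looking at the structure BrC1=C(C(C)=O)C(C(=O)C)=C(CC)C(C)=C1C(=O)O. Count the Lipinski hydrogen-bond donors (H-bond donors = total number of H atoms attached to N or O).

1

Donors: find every N or O and count the H atoms it carries.
  atom 6 (O): bond orders sum to 2 → 0 H
  atom 9 (O): bond orders sum to 2 → 0 H
  atom 18 (O): bond orders sum to 2 → 0 H
  atom 19 (O): bond orders sum to 1 → 1 H
Lipinski HBD = 1.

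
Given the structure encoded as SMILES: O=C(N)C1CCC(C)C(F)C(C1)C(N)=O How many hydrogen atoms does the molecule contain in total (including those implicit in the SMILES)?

Walk through each heavy atom and fill implicit hydrogens from standard valence (C 4, N 3, O 2, S 2, halogen 1):
  atom 1: O, bond orders sum to 2 (valence 2) → 0 H
  atom 2: C, bond orders sum to 4 (valence 4) → 0 H
  atom 3: N, bond orders sum to 1 (valence 3) → 2 H
  atom 4: C, bond orders sum to 3 (valence 4) → 1 H
  atom 5: C, bond orders sum to 2 (valence 4) → 2 H
  atom 6: C, bond orders sum to 2 (valence 4) → 2 H
  atom 7: C, bond orders sum to 3 (valence 4) → 1 H
  atom 8: C, bond orders sum to 1 (valence 4) → 3 H
  atom 9: C, bond orders sum to 3 (valence 4) → 1 H
  atom 10: F (halogen, monovalent) → 0 H
  atom 11: C, bond orders sum to 3 (valence 4) → 1 H
  atom 12: C, bond orders sum to 2 (valence 4) → 2 H
  atom 13: C, bond orders sum to 4 (valence 4) → 0 H
  atom 14: N, bond orders sum to 1 (valence 3) → 2 H
  atom 15: O, bond orders sum to 2 (valence 2) → 0 H
Total hydrogens: 17.

17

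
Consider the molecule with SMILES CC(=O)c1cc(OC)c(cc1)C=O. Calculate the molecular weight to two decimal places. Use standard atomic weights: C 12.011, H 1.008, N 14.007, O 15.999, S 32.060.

First, the molecular formula is C10H10O3 (counting implicit H from valence).
  C: 10 × 12.011 = 120.110
  H: 10 × 1.008 = 10.080
  O: 3 × 15.999 = 47.997
Sum: 10×12.011 + 10×1.008 + 3×15.999 = 178.187 → 178.19 g/mol.

178.19 g/mol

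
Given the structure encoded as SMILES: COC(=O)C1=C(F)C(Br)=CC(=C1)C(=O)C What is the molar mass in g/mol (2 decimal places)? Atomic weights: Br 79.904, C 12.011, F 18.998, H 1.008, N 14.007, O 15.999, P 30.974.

First, the molecular formula is C10H8BrFO3 (counting implicit H from valence).
  Br: 1 × 79.904 = 79.904
  C: 10 × 12.011 = 120.110
  F: 1 × 18.998 = 18.998
  H: 8 × 1.008 = 8.064
  O: 3 × 15.999 = 47.997
Sum: 1×79.904 + 10×12.011 + 1×18.998 + 8×1.008 + 3×15.999 = 275.073 → 275.07 g/mol.

275.07 g/mol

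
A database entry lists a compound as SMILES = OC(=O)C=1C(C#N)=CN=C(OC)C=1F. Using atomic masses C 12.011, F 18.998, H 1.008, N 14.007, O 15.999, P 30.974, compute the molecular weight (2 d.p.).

196.14 g/mol

First, the molecular formula is C8H5FN2O3 (counting implicit H from valence).
  C: 8 × 12.011 = 96.088
  F: 1 × 18.998 = 18.998
  H: 5 × 1.008 = 5.040
  N: 2 × 14.007 = 28.014
  O: 3 × 15.999 = 47.997
Sum: 8×12.011 + 1×18.998 + 5×1.008 + 2×14.007 + 3×15.999 = 196.137 → 196.14 g/mol.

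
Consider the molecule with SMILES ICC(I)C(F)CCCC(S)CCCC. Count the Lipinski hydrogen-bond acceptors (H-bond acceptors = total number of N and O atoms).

0

N atoms: 0; O atoms: 0.
Lipinski HBA = 0 + 0 = 0.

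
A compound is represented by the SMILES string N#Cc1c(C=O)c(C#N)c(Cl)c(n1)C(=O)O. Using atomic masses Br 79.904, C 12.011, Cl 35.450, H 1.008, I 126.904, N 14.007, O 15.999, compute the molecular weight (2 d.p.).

First, the molecular formula is C9H2ClN3O3 (counting implicit H from valence).
  C: 9 × 12.011 = 108.099
  Cl: 1 × 35.450 = 35.450
  H: 2 × 1.008 = 2.016
  N: 3 × 14.007 = 42.021
  O: 3 × 15.999 = 47.997
Sum: 9×12.011 + 1×35.450 + 2×1.008 + 3×14.007 + 3×15.999 = 235.583 → 235.58 g/mol.

235.58 g/mol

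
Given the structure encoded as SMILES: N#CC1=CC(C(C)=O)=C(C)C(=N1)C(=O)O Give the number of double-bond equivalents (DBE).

Molecular formula: C10H8N2O3.
DoU = (2C + 2 + N − H − X) / 2, where X is the halogen count and O/S are ignored.
    = (2·10 + 2 + 2 − 8 − 0) / 2 = 16 / 2 = 8.

8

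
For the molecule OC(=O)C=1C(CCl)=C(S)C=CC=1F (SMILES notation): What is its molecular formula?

Walk through each heavy atom and fill implicit hydrogens from standard valence (C 4, N 3, O 2, S 2, halogen 1):
  atom 1: O, bond orders sum to 1 (valence 2) → 1 H
  atom 2: C, bond orders sum to 4 (valence 4) → 0 H
  atom 3: O, bond orders sum to 2 (valence 2) → 0 H
  atom 4: C, bond orders sum to 4 (valence 4) → 0 H
  atom 5: C, bond orders sum to 4 (valence 4) → 0 H
  atom 6: C, bond orders sum to 2 (valence 4) → 2 H
  atom 7: Cl (halogen, monovalent) → 0 H
  atom 8: C, bond orders sum to 4 (valence 4) → 0 H
  atom 9: S, bond orders sum to 1 (valence 2) → 1 H
  atom 10: C, bond orders sum to 3 (valence 4) → 1 H
  atom 11: C, bond orders sum to 3 (valence 4) → 1 H
  atom 12: C, bond orders sum to 4 (valence 4) → 0 H
  atom 13: F (halogen, monovalent) → 0 H
Totals → C:8, H:6, Cl:1, F:1, O:2, S:1.
In Hill order: C8H6ClFO2S.

C8H6ClFO2S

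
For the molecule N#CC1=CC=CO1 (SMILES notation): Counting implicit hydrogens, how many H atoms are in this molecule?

3

Walk through each heavy atom and fill implicit hydrogens from standard valence (C 4, N 3, O 2, S 2, halogen 1):
  atom 1: N, bond orders sum to 3 (valence 3) → 0 H
  atom 2: C, bond orders sum to 4 (valence 4) → 0 H
  atom 3: C, bond orders sum to 4 (valence 4) → 0 H
  atom 4: C, bond orders sum to 3 (valence 4) → 1 H
  atom 5: C, bond orders sum to 3 (valence 4) → 1 H
  atom 6: C, bond orders sum to 3 (valence 4) → 1 H
  atom 7: O, bond orders sum to 2 (valence 2) → 0 H
Total hydrogens: 3.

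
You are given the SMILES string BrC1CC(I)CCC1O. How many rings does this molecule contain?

1

In SMILES, each pair of matching ring-closure digits denotes one ring-closing bond; the number of such bonds equals the number of independent rings.
Ring-closure bonds here: 1.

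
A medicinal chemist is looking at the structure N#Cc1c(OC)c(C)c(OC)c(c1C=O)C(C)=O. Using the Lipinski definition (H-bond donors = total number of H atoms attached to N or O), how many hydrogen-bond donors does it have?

0

Donors: find every N or O and count the H atoms it carries.
  atom 1 (N): bond orders sum to 3 → 0 H
  atom 5 (O): bond orders sum to 2 → 0 H
  atom 10 (O): bond orders sum to 2 → 0 H
  atom 15 (O): bond orders sum to 2 → 0 H
  atom 18 (O): bond orders sum to 2 → 0 H
Lipinski HBD = 0.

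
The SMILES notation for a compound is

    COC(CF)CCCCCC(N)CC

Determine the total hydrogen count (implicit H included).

24

Walk through each heavy atom and fill implicit hydrogens from standard valence (C 4, N 3, O 2, S 2, halogen 1):
  atom 1: C, bond orders sum to 1 (valence 4) → 3 H
  atom 2: O, bond orders sum to 2 (valence 2) → 0 H
  atom 3: C, bond orders sum to 3 (valence 4) → 1 H
  atom 4: C, bond orders sum to 2 (valence 4) → 2 H
  atom 5: F (halogen, monovalent) → 0 H
  atom 6: C, bond orders sum to 2 (valence 4) → 2 H
  atom 7: C, bond orders sum to 2 (valence 4) → 2 H
  atom 8: C, bond orders sum to 2 (valence 4) → 2 H
  atom 9: C, bond orders sum to 2 (valence 4) → 2 H
  atom 10: C, bond orders sum to 2 (valence 4) → 2 H
  atom 11: C, bond orders sum to 3 (valence 4) → 1 H
  atom 12: N, bond orders sum to 1 (valence 3) → 2 H
  atom 13: C, bond orders sum to 2 (valence 4) → 2 H
  atom 14: C, bond orders sum to 1 (valence 4) → 3 H
Total hydrogens: 24.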